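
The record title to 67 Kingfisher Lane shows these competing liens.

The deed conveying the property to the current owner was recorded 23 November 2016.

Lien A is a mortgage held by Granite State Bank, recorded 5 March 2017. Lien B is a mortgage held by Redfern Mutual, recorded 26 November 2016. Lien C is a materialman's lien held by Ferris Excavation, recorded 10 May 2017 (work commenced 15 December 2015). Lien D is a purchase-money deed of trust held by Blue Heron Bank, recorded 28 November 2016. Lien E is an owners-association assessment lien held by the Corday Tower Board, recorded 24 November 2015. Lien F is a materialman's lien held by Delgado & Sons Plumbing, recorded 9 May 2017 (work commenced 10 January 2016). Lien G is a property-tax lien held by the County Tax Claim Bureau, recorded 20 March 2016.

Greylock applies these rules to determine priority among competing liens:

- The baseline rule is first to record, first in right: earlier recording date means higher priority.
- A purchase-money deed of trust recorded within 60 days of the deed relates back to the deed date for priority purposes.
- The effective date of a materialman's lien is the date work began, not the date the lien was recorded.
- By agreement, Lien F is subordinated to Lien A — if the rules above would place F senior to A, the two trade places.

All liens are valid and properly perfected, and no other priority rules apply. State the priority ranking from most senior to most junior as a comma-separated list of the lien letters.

E, C, A, G, D, B, F

Effective dates: C's effective date is 15 December 2015, when work began; D's effective date is the deed date, 23 November 2016; F relates back to 10 January 2016 (work commenced).
Ordering by effective date: E (24 November 2015), C (15 December 2015), F (10 January 2016), G (20 March 2016), D (23 November 2016), B (26 November 2016), A (5 March 2017).
The subordination applies — F was senior to A — so F and A swap.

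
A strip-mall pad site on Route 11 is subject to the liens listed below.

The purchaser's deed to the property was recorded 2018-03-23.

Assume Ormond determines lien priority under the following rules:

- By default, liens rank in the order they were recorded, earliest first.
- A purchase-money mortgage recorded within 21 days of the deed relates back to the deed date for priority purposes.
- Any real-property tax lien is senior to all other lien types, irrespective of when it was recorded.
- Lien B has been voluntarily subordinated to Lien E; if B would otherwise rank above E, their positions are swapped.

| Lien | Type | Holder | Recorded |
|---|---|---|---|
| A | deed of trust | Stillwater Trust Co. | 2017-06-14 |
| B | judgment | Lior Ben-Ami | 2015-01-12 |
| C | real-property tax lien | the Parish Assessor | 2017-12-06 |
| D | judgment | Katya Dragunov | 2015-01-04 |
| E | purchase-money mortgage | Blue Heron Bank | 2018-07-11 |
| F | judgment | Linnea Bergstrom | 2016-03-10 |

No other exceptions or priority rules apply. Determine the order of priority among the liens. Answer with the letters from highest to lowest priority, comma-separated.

C, D, E, F, A, B

Adjusting effective dates: E missed the 21-day window (110 days after the deed), so its recording date stands.
As a real-property tax lien, C is senior to every other lien.
Among the remaining liens, by effective date: D (2015-01-04), B (2015-01-12), F (2016-03-10), A (2017-06-14), E (2018-07-11).
The subordination applies — B was senior to E — so B and E swap.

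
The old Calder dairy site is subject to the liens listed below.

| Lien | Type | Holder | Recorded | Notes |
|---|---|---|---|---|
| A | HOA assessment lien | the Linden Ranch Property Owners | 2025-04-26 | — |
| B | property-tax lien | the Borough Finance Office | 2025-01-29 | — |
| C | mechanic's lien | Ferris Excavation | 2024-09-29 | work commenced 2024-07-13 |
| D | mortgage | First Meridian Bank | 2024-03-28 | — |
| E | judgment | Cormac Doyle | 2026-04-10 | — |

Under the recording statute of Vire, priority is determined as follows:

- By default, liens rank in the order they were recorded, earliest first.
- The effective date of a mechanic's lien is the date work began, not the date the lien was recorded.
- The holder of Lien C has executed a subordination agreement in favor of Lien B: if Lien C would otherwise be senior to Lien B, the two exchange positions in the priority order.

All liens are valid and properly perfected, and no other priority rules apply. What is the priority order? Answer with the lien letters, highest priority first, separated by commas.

D, B, C, A, E

Effective dates: C's effective date is 2024-07-13, when work began.
By effective date: D (2024-03-28), C (2024-07-13), B (2025-01-29), A (2025-04-26), E (2026-04-10).
C is senior to B before the subordination, so the two trade places.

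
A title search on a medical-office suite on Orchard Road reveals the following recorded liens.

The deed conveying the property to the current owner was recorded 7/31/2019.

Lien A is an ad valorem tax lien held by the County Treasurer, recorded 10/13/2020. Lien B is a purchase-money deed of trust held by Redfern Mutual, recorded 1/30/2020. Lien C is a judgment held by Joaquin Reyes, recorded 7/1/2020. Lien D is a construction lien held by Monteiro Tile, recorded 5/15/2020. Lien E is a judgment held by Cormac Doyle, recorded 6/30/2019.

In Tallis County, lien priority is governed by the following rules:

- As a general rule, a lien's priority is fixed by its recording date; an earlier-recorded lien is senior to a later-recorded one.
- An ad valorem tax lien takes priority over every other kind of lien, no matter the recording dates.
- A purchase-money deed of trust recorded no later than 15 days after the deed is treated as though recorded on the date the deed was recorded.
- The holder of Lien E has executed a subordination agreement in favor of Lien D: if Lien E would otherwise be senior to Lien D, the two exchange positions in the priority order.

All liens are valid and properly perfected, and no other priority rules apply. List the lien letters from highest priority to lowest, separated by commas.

A, D, B, E, C

First, effective dates: B was recorded 183 days after the deed, outside the 15-day window, so it keeps its recording date.
A is an ad valorem tax lien and takes priority over every other lien.
Remaining liens by effective date: E (6/30/2019), B (1/30/2020), D (5/15/2020), C (7/1/2020).
E would otherwise be senior to D, so under the subordination agreement E and D exchange positions.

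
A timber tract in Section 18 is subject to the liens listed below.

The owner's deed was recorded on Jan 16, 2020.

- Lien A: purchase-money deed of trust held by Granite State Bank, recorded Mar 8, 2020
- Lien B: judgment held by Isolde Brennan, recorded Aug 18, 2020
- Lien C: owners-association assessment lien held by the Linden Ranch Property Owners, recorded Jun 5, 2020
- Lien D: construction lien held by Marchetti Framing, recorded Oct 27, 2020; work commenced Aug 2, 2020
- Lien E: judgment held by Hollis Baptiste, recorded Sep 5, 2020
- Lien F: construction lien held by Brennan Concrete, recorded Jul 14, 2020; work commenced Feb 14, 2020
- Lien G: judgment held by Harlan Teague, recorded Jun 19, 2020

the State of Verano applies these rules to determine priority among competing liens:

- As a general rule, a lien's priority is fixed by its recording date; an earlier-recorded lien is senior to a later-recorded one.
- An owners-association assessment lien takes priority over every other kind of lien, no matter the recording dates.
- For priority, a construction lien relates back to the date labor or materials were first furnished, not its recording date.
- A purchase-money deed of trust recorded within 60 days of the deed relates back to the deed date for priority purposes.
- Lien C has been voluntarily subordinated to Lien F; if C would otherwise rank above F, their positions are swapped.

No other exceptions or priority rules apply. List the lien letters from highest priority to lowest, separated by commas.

Effective dates: A relates back to the deed date Jan 16, 2020; D's effective date is Aug 2, 2020, when work began; F is treated as recorded Feb 14, 2020, the work-commencement date.
As an owners-association assessment lien, C is senior to every other lien.
Ordering the rest by effective date: A (Jan 16, 2020), F (Feb 14, 2020), G (Jun 19, 2020), D (Aug 2, 2020), B (Aug 18, 2020), E (Sep 5, 2020).
Because C would otherwise rank above F, the subordination swaps them.

F, A, C, G, D, B, E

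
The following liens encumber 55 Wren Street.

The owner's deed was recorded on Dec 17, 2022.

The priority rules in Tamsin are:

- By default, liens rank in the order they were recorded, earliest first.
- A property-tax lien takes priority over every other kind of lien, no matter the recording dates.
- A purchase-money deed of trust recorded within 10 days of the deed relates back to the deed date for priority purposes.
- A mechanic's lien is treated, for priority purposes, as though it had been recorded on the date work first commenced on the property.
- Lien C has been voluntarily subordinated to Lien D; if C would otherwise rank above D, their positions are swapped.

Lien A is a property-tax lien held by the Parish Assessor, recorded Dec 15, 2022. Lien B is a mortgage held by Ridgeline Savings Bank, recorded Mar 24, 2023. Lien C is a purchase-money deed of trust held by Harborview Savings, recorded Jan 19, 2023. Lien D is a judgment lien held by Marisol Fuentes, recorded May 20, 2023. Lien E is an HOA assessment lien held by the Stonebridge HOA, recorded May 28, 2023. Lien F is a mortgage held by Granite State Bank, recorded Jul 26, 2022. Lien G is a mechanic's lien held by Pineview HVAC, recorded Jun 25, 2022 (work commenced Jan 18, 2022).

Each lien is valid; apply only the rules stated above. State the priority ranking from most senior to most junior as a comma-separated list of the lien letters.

Adjusting effective dates: C was recorded 33 days after the deed, outside the 10-day window, so it keeps its recording date; G is treated as recorded Jan 18, 2022, the work-commencement date.
As a property-tax lien, A is senior to every other lien.
The other liens, earliest effective date first: G (Jan 18, 2022), F (Jul 26, 2022), C (Jan 19, 2023), B (Mar 24, 2023), D (May 20, 2023), E (May 28, 2023).
The subordination applies — C was senior to D — so C and D swap.

A, G, F, D, B, C, E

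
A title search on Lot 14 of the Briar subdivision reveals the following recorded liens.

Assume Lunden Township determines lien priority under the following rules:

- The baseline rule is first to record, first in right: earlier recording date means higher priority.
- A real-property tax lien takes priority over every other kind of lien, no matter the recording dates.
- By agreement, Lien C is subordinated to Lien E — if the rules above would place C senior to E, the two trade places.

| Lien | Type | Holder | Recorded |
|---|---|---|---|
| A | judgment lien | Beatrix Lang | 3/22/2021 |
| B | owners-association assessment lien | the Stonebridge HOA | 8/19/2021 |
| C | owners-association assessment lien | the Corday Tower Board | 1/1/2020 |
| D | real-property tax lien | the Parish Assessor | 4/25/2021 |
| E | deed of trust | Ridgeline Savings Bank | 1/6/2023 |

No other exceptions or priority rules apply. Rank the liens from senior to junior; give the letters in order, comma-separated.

D, E, A, B, C

D is a real-property tax lien, so it outranks all other liens regardless of date.
Ordering the rest by effective date: C (1/1/2020), A (3/22/2021), B (8/19/2021), E (1/6/2023).
The subordination applies — C was senior to E — so C and E swap.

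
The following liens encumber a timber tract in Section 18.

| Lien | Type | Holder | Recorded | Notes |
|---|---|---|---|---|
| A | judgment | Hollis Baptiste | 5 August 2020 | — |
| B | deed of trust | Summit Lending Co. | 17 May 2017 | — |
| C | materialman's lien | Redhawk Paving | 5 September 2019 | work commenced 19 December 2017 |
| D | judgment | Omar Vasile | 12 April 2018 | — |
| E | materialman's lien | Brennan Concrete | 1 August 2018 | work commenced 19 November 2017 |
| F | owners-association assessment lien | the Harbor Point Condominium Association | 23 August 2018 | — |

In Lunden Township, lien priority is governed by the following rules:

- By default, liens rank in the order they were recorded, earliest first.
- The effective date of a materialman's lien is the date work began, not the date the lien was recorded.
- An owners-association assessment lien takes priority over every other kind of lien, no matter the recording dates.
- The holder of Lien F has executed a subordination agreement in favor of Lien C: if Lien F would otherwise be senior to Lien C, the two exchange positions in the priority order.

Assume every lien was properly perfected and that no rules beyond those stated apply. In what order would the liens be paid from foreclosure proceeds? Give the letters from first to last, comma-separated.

C, B, E, F, D, A

Effective dates: C is treated as recorded 19 December 2017, the work-commencement date; E relates back to 19 November 2017 (work commenced).
F is an owners-association assessment lien and takes priority over every other lien.
Among the remaining liens, by effective date: B (17 May 2017), E (19 November 2017), C (19 December 2017), D (12 April 2018), A (5 August 2020).
The subordination applies — F was senior to C — so F and C swap.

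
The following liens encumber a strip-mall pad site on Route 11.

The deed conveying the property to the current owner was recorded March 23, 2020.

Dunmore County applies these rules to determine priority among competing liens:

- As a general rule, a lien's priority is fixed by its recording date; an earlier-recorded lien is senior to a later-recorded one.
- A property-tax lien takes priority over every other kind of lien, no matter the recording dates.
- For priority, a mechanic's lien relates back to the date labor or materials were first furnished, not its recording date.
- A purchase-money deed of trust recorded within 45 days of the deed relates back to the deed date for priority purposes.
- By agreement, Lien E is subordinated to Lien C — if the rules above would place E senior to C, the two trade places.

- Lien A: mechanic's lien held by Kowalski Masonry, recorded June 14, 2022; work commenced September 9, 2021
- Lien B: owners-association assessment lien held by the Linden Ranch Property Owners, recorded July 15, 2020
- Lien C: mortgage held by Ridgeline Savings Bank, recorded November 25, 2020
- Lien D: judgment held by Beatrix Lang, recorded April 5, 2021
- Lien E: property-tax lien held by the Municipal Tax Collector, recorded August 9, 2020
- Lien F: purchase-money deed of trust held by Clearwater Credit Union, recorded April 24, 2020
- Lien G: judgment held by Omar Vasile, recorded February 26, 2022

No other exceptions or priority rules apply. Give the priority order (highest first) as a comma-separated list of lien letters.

C, F, B, E, D, A, G

First, effective dates: A is treated as recorded September 9, 2021, the work-commencement date; F was recorded within the 45-day window, so its effective date is the deed date March 23, 2020.
E, as a property-tax lien, has superpriority and ranks first.
Among the remaining liens, by effective date: F (March 23, 2020), B (July 15, 2020), C (November 25, 2020), D (April 5, 2021), A (September 9, 2021), G (February 26, 2022).
Because E would otherwise rank above C, the subordination swaps them.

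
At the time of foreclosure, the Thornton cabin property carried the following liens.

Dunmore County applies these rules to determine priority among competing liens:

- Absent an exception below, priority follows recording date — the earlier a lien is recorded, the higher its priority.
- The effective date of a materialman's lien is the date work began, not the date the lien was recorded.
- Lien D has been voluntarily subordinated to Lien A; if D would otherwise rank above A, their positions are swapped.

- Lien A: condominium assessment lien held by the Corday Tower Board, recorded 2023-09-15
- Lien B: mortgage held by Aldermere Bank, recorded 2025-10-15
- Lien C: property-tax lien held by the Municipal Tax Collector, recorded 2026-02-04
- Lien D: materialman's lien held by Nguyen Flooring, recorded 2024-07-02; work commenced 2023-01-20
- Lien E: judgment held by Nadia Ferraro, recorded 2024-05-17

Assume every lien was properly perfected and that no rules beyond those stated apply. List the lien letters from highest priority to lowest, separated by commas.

First, effective dates: D relates back to 2023-01-20 (work commenced).
By effective date, earliest first: D (2023-01-20), A (2023-09-15), E (2024-05-17), B (2025-10-15), C (2026-02-04).
D would otherwise be senior to A, so under the subordination agreement D and A exchange positions.

A, D, E, B, C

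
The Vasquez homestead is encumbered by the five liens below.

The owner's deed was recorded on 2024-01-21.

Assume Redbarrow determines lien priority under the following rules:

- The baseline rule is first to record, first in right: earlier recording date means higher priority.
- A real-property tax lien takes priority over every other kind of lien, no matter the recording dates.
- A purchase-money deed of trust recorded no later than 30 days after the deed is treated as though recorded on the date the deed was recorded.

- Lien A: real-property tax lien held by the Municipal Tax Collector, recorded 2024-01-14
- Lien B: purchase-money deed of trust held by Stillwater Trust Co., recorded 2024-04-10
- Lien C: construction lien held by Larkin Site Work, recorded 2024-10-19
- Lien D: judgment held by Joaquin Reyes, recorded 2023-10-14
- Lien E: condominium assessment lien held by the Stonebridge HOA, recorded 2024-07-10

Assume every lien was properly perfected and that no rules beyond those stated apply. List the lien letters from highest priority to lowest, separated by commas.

Effective dates after the stated exceptions: B was recorded 80 days after the deed, outside the 30-day window, so it keeps its recording date.
A is a real-property tax lien and takes priority over every other lien.
The other liens, earliest effective date first: D (2023-10-14), B (2024-04-10), E (2024-07-10), C (2024-10-19).

A, D, B, E, C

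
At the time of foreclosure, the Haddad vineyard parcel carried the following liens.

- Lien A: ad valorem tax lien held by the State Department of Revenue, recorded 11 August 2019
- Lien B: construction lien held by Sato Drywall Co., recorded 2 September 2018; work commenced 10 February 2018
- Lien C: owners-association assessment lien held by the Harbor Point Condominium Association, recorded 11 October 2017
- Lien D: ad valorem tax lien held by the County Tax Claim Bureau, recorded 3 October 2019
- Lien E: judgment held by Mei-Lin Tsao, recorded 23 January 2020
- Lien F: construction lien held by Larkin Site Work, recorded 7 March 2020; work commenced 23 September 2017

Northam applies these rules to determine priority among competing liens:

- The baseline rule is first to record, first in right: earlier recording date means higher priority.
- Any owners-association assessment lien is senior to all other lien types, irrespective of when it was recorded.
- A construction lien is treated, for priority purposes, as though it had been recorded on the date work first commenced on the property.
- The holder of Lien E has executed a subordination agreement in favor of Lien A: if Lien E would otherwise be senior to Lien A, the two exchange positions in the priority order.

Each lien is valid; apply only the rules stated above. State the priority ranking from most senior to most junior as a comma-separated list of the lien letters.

C, F, B, A, D, E

Effective dates: B relates back to 10 February 2018 (work commenced); F relates back to 23 September 2017 (work commenced).
C is an owners-association assessment lien and takes priority over every other lien.
The other liens, earliest effective date first: F (23 September 2017), B (10 February 2018), A (11 August 2019), D (3 October 2019), E (23 January 2020).
Since E is not senior to A, the subordination leaves the order unchanged.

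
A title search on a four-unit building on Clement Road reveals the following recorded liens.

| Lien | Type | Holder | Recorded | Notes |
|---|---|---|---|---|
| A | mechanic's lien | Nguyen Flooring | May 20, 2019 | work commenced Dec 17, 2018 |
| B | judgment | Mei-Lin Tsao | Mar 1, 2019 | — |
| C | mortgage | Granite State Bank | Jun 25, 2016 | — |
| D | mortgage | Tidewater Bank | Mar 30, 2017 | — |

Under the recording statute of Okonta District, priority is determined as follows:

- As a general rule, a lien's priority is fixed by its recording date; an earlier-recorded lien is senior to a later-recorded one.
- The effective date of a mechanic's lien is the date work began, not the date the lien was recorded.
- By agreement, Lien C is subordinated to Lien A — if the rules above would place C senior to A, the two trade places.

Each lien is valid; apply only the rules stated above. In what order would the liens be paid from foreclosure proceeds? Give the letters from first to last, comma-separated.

A, D, C, B

Adjusting effective dates: A relates back to Dec 17, 2018 (work commenced).
Sorted by effective date: C (Jun 25, 2016), D (Mar 30, 2017), A (Dec 17, 2018), B (Mar 1, 2019).
C would otherwise be senior to A, so under the subordination agreement C and A exchange positions.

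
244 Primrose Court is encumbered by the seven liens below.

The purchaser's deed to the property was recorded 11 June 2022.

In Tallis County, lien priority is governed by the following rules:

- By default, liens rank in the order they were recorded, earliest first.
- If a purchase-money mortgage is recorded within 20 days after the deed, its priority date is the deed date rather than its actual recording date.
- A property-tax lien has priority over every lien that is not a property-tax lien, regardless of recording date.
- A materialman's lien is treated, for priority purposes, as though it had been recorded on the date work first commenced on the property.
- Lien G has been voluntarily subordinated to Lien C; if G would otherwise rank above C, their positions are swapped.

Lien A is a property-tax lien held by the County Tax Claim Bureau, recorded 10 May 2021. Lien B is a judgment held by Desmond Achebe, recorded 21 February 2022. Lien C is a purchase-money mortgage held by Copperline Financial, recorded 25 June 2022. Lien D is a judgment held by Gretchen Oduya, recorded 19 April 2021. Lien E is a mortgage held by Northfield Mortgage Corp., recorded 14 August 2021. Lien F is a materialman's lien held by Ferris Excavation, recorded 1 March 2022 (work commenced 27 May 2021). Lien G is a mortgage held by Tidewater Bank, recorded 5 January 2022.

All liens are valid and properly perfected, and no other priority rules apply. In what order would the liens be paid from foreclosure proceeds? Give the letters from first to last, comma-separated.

Adjusting effective dates: C's effective date is the deed date, 11 June 2022; F's effective date is 27 May 2021, when work began.
As a property-tax lien, A is senior to every other lien.
The other liens, earliest effective date first: D (19 April 2021), F (27 May 2021), E (14 August 2021), G (5 January 2022), B (21 February 2022), C (11 June 2022).
The subordination applies — G was senior to C — so G and C swap.

A, D, F, E, C, B, G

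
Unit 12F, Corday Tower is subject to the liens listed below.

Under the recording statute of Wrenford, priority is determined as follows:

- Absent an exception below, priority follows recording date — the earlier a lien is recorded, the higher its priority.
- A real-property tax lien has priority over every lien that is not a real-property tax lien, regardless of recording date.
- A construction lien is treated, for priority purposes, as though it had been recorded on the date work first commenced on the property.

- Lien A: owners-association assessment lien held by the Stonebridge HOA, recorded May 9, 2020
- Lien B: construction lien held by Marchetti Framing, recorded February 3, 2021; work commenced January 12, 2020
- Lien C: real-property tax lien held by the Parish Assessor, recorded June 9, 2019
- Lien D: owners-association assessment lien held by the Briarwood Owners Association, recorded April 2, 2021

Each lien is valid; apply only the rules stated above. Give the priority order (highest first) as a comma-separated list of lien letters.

First, effective dates: B is treated as recorded January 12, 2020, the work-commencement date.
As a real-property tax lien, C is senior to every other lien.
Among the remaining liens, by effective date: B (January 12, 2020), A (May 9, 2020), D (April 2, 2021).

C, B, A, D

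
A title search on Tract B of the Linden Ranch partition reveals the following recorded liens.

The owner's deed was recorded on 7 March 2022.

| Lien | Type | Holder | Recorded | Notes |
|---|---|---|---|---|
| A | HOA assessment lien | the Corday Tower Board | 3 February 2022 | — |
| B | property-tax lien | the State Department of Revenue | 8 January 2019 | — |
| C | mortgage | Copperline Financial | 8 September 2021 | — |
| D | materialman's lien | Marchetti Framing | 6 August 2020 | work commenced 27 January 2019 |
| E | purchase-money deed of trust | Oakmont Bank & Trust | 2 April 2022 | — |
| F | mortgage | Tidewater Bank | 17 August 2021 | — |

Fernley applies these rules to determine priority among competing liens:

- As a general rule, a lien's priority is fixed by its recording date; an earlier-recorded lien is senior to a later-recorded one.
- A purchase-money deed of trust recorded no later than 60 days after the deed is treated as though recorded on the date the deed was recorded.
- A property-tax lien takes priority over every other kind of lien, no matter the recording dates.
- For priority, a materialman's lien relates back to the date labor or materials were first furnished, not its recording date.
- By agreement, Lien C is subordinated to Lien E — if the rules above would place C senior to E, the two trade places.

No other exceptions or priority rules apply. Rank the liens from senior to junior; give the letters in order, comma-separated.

B, D, F, E, A, C

First, effective dates: D is treated as recorded 27 January 2019, the work-commencement date; E relates back to the deed date 7 March 2022.
B, as a property-tax lien, has superpriority and ranks first.
Remaining liens by effective date: D (27 January 2019), F (17 August 2021), C (8 September 2021), A (3 February 2022), E (7 March 2022).
The subordination applies — C was senior to E — so C and E swap.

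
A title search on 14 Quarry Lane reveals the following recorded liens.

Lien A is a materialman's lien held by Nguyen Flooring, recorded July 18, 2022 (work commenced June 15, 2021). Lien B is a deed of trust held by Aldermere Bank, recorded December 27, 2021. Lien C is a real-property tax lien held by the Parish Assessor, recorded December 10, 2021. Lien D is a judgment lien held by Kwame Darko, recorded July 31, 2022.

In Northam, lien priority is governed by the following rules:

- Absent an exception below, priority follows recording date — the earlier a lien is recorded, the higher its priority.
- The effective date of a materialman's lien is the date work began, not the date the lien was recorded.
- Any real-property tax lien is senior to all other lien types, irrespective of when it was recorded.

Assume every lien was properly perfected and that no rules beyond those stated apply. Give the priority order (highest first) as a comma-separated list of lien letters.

C, A, B, D

Effective dates: A's effective date is June 15, 2021, when work began.
As a real-property tax lien, C is senior to every other lien.
Among the remaining liens, by effective date: A (June 15, 2021), B (December 27, 2021), D (July 31, 2022).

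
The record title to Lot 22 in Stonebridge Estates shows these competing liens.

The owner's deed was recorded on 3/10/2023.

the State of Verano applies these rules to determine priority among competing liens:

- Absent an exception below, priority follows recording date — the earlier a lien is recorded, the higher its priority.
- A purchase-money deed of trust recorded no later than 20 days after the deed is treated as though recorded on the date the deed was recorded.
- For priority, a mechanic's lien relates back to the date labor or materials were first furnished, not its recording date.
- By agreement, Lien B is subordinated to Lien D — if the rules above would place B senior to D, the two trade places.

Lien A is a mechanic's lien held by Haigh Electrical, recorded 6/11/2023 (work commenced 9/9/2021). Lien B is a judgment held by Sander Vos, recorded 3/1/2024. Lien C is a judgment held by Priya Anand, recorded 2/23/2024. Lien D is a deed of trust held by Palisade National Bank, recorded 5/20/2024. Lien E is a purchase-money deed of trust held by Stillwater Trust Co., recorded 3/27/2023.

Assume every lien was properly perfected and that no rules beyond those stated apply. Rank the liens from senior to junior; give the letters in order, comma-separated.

A, E, C, D, B

Effective dates: A relates back to 9/9/2021 (work commenced); E's effective date is the deed date, 3/10/2023.
Ordering by effective date: A (9/9/2021), E (3/10/2023), C (2/23/2024), B (3/1/2024), D (5/20/2024).
B is senior to D before the subordination, so the two trade places.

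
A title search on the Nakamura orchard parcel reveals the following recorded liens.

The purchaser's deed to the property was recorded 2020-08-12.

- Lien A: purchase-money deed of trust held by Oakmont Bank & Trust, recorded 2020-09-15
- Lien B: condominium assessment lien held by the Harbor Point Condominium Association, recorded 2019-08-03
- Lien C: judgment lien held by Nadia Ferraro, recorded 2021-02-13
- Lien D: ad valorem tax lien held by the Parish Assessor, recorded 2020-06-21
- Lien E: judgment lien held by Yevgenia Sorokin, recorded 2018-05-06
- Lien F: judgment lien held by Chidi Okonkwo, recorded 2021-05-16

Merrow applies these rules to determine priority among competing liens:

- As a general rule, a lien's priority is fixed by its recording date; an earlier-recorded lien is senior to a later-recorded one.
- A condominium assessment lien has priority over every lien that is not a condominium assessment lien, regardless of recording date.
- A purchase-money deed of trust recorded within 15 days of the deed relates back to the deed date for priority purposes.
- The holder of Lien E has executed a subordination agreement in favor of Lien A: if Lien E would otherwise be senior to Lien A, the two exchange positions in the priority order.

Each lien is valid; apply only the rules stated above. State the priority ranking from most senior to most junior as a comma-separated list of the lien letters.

B, A, D, E, C, F

Effective dates: A was recorded 34 days after the deed, outside the 15-day window, so it keeps its recording date.
As a condominium assessment lien, B is senior to every other lien.
Remaining liens by effective date: E (2018-05-06), D (2020-06-21), A (2020-09-15), C (2021-02-13), F (2021-05-16).
E is senior to A before the subordination, so the two trade places.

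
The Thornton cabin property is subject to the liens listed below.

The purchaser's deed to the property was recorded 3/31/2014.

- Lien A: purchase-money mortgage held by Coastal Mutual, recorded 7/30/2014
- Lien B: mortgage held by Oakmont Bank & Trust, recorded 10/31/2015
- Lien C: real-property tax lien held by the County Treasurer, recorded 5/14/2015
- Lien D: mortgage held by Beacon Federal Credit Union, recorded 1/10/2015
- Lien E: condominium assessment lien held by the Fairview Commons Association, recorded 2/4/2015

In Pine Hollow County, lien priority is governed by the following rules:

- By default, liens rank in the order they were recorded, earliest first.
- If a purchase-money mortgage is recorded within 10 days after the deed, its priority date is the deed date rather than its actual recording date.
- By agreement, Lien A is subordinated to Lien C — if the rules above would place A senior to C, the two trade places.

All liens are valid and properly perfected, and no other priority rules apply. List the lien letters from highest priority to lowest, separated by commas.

First, effective dates: A missed the 10-day window (121 days after the deed), so its recording date stands.
Sorted by effective date: A (7/30/2014), D (1/10/2015), E (2/4/2015), C (5/14/2015), B (10/31/2015).
A is senior to C before the subordination, so the two trade places.

C, D, E, A, B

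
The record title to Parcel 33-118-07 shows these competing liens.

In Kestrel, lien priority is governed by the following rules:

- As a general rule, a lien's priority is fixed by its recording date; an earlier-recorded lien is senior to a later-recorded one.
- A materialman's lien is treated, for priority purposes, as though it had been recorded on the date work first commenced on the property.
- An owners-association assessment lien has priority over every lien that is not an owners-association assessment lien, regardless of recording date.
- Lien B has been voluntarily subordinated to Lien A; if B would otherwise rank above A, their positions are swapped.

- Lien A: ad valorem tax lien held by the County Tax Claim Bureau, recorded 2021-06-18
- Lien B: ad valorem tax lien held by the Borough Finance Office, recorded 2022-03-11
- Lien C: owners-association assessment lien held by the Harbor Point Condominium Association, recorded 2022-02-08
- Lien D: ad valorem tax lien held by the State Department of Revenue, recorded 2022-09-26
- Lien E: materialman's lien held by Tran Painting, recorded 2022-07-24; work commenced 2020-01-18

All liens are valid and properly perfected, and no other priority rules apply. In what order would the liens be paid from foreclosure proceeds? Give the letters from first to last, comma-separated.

Effective dates after the stated exceptions: E relates back to 2020-01-18 (work commenced).
C, as an owners-association assessment lien, has superpriority and ranks first.
Among the remaining liens, by effective date: E (2020-01-18), A (2021-06-18), B (2022-03-11), D (2022-09-26).
B already ranks below A; the subordination has no effect.

C, E, A, B, D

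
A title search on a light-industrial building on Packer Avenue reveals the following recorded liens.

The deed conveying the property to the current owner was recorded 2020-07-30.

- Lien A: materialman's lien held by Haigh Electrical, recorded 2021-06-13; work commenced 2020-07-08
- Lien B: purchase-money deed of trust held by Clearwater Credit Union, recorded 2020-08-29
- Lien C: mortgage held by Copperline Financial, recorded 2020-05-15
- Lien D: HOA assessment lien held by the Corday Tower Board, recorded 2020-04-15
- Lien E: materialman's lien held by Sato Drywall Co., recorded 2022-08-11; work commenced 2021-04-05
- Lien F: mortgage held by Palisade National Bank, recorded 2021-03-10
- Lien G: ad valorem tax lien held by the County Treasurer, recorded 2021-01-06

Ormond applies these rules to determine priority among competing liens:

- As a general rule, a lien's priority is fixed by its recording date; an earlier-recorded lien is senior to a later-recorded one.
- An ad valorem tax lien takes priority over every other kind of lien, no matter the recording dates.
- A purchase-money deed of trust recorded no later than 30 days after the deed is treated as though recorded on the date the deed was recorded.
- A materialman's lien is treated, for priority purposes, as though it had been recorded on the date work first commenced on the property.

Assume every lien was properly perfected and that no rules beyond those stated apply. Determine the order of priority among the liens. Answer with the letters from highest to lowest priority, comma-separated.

Effective dates: A's effective date is 2020-07-08, when work began; B's effective date is the deed date, 2020-07-30; E's effective date is 2021-04-05, when work began.
G is an ad valorem tax lien, so it outranks all other liens regardless of date.
The other liens, earliest effective date first: D (2020-04-15), C (2020-05-15), A (2020-07-08), B (2020-07-30), F (2021-03-10), E (2021-04-05).

G, D, C, A, B, F, E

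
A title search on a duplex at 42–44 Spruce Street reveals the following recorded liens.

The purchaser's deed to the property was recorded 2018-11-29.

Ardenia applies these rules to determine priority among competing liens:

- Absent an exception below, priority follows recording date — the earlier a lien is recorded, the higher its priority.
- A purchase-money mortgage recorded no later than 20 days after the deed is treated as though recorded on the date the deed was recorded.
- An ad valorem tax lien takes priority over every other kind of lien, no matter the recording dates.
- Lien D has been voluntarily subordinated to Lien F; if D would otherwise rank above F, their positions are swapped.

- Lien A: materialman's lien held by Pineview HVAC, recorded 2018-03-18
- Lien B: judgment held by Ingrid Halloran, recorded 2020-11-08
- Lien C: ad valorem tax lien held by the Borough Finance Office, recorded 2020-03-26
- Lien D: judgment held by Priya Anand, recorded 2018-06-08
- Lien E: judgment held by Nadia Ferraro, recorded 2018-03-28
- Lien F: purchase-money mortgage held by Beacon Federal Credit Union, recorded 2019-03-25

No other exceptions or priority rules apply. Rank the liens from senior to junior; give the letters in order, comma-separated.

Adjusting effective dates: F missed the 20-day window (116 days after the deed), so its recording date stands.
C is an ad valorem tax lien and takes priority over every other lien.
Ordering the rest by effective date: A (2018-03-18), E (2018-03-28), D (2018-06-08), F (2019-03-25), B (2020-11-08).
The subordination applies — D was senior to F — so D and F swap.

C, A, E, F, D, B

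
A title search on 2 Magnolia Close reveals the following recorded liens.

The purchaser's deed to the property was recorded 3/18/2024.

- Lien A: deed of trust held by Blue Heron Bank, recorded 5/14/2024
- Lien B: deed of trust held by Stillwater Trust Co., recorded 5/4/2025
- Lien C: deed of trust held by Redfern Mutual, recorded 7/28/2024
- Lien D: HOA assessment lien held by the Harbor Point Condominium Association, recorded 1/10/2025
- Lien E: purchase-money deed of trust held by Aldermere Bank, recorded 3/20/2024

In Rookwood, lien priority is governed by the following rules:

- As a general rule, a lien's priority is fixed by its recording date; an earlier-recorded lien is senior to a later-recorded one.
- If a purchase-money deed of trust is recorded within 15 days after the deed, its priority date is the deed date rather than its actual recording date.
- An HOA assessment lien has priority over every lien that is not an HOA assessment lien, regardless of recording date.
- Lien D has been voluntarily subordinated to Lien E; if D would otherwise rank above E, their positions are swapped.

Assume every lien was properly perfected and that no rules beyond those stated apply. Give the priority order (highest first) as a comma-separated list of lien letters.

Effective dates: E was recorded within the 15-day window, so its effective date is the deed date 3/18/2024.
D is an HOA assessment lien and takes priority over every other lien.
Remaining liens by effective date: E (3/18/2024), A (5/14/2024), C (7/28/2024), B (5/4/2025).
Because D would otherwise rank above E, the subordination swaps them.

E, D, A, C, B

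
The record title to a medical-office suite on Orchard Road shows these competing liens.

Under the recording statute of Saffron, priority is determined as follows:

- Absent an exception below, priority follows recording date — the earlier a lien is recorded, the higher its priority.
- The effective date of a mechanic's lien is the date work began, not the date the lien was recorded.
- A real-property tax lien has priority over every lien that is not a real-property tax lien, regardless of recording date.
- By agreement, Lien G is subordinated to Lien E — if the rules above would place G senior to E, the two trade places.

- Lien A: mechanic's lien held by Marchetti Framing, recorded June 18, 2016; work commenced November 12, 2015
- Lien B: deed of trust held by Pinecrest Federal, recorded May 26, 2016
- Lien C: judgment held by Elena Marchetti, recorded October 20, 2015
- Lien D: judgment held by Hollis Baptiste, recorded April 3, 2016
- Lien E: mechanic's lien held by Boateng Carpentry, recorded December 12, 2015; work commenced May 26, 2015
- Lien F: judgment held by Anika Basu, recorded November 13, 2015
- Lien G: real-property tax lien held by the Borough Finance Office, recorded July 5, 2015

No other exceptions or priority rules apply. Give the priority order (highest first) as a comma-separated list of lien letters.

Effective dates after the stated exceptions: A's effective date is November 12, 2015, when work began; E relates back to May 26, 2015 (work commenced).
G, as a real-property tax lien, has superpriority and ranks first.
Ordering the rest by effective date: E (May 26, 2015), C (October 20, 2015), A (November 12, 2015), F (November 13, 2015), D (April 3, 2016), B (May 26, 2016).
G would otherwise be senior to E, so under the subordination agreement G and E exchange positions.

E, G, C, A, F, D, B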